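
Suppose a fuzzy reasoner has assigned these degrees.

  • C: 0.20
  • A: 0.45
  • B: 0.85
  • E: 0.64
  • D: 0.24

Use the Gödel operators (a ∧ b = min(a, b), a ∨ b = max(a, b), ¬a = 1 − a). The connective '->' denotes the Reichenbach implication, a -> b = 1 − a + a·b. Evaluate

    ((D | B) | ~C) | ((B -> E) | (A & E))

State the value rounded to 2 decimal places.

D | B = max(a, b) on (0.24, 0.85) = 0.85
~C = 1 − 0.20 = 0.80
(D | B) | ~C = max(a, b) on (0.85, 0.80) = 0.85
B -> E  [Reichenbach: 1 − a + a·b] with a=0.85, b=0.64 → 0.69
A & E = min(a, b) on (0.45, 0.64) = 0.45
(B -> E) | (A & E) = max(a, b) on (0.69, 0.45) = 0.69
((D | B) | ~C) | ((B -> E) | (A & E)) = max(a, b) on (0.85, 0.69) = 0.85

0.85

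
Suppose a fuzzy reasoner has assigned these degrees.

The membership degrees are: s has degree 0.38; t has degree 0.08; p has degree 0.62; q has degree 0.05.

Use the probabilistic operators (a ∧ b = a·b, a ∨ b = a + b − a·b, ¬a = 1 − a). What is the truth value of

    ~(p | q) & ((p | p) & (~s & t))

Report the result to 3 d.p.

p | q = a + b − a·b on (0.6200, 0.0500) = 0.6390
~(p | q) = 1 − 0.6390 = 0.3610
p | p = a + b − a·b on (0.6200, 0.6200) = 0.8556
~s = 1 − 0.3800 = 0.6200
~s & t = a·b on (0.6200, 0.0800) = 0.0496
(p | p) & (~s & t) = a·b on (0.8556, 0.0496) = 0.0424
~(p | q) & ((p | p) & (~s & t)) = a·b on (0.3610, 0.0424) = 0.0153

0.015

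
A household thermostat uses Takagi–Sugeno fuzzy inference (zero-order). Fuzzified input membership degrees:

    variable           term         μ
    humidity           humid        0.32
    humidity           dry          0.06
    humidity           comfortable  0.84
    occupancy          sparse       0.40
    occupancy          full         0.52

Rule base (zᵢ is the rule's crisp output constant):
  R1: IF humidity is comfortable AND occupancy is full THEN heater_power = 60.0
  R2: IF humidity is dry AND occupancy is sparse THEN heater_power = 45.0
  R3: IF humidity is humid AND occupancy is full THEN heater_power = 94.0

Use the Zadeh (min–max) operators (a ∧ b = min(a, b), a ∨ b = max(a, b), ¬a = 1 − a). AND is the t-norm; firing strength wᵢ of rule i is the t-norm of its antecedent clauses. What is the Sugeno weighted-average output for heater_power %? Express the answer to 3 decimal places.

R1 (z=60.0): comfortable=0.84, full=0.52; AND[min(a, b)] → w = 0.52
R2 (z=45.0): dry=0.06, sparse=0.40; AND[min(a, b)] → w = 0.06
R3 (z=94.0): humid=0.32, full=0.52; AND[min(a, b)] → w = 0.32
Weighted average = (0.52·60.0 + 0.06·45.0 + 0.32·94.0) / (0.52 + 0.06 + 0.32)
  = 63.9800 / 0.9000 = 71.089

71.089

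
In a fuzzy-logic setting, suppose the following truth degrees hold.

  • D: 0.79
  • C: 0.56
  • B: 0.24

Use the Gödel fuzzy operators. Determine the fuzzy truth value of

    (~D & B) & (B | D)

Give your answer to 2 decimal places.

~D = 1 − 0.79 = 0.21
~D & B = min(a, b) on (0.21, 0.24) = 0.21
B | D = max(a, b) on (0.24, 0.79) = 0.79
(~D & B) & (B | D) = min(a, b) on (0.21, 0.79) = 0.21

0.21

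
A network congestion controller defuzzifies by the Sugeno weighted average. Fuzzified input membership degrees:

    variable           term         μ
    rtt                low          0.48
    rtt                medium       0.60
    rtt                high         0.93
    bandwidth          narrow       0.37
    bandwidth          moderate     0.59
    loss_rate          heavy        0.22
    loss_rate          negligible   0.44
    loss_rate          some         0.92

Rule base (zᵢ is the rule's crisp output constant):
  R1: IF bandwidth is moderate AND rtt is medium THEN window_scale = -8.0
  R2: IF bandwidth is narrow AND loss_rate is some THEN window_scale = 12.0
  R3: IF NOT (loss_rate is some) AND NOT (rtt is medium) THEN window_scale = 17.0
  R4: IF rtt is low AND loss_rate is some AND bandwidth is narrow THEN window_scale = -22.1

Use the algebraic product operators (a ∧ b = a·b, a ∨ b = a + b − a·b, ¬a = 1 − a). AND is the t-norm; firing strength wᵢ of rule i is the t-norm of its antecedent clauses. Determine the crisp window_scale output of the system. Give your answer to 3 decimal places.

R1 (z=-8.0): moderate=0.59, medium=0.60; AND[a·b] → w = 0.3540
R2 (z=12.0): narrow=0.37, some=0.92; AND[a·b] → w = 0.3404
R3 (z=17.0): ¬some=1−0.92=0.08, ¬medium=1−0.60=0.40; AND[a·b] → w = 0.0320
R4 (z=-22.1): low=0.48, some=0.92, narrow=0.37; AND[a·b] → w = 0.1634
Weighted average = (0.3540·-8.0 + 0.3404·12.0 + 0.0320·17.0 + 0.1634·-22.1) / (0.3540 + 0.3404 + 0.0320 + 0.1634)
  = -1.8142 / 0.8898 = -2.039

-2.039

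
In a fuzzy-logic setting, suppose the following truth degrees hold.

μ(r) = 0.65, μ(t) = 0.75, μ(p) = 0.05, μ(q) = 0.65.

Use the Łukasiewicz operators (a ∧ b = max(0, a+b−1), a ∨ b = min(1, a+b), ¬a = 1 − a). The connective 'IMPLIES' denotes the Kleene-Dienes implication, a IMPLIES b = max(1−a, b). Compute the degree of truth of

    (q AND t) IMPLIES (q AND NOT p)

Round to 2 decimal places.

0.60

q AND t = max(0, a+b−1) on (0.65, 0.75) = 0.40
NOT p = 1 − 0.05 = 0.95
q AND NOT p = max(0, a+b−1) on (0.65, 0.95) = 0.60
(q AND t) IMPLIES (q AND NOT p)  [Kleene-Dienes: max(1−a, b)] with a=0.40, b=0.60 → 0.60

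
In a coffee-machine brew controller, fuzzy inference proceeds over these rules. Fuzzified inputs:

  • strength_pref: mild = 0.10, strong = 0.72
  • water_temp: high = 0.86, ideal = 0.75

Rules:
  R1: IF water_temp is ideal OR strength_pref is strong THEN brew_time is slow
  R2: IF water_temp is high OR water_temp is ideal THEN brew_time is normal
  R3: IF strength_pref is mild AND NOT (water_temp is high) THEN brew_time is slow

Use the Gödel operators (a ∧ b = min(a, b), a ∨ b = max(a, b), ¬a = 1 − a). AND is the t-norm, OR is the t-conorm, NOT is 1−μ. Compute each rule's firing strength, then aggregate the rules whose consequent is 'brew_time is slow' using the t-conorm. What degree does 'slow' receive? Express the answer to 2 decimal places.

0.75

R1: ideal=0.75, strong=0.72; OR[max(a, b)] → w = 0.75
R2: high=0.86, ideal=0.75; OR[max(a, b)] → w = 0.86
R3: mild=0.10, ¬high=1−0.86=0.14; AND[min(a, b)] → w = 0.10
Rules with consequent 'slow': {R1, R3} → strengths 0.75, 0.10
Aggregate via t-conorm [max(a, b)]: 0.75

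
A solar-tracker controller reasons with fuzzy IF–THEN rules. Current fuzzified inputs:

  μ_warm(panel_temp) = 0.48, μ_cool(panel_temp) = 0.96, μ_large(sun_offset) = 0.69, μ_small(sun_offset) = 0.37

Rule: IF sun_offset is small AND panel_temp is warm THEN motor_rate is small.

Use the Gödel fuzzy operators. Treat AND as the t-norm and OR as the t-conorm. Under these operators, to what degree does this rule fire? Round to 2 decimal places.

firing strength: small=0.37, warm=0.48; AND[min(a, b)] → w = 0.37

0.37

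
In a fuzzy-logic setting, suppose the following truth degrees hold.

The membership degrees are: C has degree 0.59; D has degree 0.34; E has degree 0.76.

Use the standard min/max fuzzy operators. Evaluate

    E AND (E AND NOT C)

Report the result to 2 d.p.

NOT C = 1 − 0.59 = 0.41
E AND NOT C = min(a, b) on (0.76, 0.41) = 0.41
E AND (E AND NOT C) = min(a, b) on (0.76, 0.41) = 0.41

0.41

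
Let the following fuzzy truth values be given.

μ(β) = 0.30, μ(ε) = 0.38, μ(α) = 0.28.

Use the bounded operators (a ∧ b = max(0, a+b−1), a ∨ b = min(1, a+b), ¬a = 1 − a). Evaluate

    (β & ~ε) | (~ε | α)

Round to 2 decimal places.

~ε = 1 − 0.38 = 0.62
β & ~ε = max(0, a+b−1) on (0.30, 0.62) = 0.00
~ε = 1 − 0.38 = 0.62
~ε | α = min(1, a+b) on (0.62, 0.28) = 0.90
(β & ~ε) | (~ε | α) = min(1, a+b) on (0.00, 0.90) = 0.90

0.90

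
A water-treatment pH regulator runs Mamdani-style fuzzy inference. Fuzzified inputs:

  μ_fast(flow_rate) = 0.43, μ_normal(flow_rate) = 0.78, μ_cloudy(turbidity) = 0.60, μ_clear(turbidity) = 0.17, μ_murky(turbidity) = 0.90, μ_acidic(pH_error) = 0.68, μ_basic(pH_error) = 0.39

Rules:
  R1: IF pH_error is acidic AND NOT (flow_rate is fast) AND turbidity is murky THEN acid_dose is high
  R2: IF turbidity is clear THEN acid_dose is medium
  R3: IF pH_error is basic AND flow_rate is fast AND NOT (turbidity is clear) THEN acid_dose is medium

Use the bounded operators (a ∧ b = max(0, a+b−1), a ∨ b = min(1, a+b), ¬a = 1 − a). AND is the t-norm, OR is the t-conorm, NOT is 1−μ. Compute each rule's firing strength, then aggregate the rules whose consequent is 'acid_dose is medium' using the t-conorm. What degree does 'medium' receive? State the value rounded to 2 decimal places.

R1: acidic=0.68, ¬fast=1−0.43=0.57, murky=0.90; AND[max(0, a+b−1)] → w = 0.15
R2: clear=0.17 → w = 0.17
R3: basic=0.39, fast=0.43, ¬clear=1−0.17=0.83; AND[max(0, a+b−1)] → w = 0.00
Rules with consequent 'medium': {R2, R3} → strengths 0.17, 0.00
Aggregate via t-conorm [min(1, a+b)]: 0.17

0.17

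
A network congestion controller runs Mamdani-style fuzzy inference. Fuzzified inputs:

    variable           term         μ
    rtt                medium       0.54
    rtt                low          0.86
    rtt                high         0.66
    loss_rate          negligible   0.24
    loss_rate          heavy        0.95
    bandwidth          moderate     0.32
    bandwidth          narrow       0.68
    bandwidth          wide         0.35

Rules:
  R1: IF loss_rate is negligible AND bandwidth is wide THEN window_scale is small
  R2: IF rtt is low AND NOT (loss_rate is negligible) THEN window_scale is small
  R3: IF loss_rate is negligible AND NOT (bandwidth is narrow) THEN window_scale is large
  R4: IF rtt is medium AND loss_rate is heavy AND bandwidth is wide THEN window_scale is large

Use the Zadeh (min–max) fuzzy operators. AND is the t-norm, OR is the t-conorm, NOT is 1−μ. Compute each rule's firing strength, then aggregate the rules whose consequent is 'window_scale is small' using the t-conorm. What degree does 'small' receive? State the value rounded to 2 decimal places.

0.76

R1: negligible=0.24, wide=0.35; AND[min(a, b)] → w = 0.24
R2: low=0.86, ¬negligible=1−0.24=0.76; AND[min(a, b)] → w = 0.76
R3: negligible=0.24, ¬narrow=1−0.68=0.32; AND[min(a, b)] → w = 0.24
R4: medium=0.54, heavy=0.95, wide=0.35; AND[min(a, b)] → w = 0.35
Rules with consequent 'small': {R1, R2} → strengths 0.24, 0.76
Aggregate via t-conorm [max(a, b)]: 0.76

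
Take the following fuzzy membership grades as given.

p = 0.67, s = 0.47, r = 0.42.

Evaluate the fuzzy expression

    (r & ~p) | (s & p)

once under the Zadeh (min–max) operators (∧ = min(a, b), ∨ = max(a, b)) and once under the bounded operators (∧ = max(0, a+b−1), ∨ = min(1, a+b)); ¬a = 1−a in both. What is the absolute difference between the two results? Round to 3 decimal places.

Under Zadeh (min–max):
  ~p = 1 − 0.67 = 0.33
  r & ~p = min(a, b) on (0.42, 0.33) = 0.33
  s & p = min(a, b) on (0.47, 0.67) = 0.47
  (r & ~p) | (s & p) = max(a, b) on (0.33, 0.47) = 0.47
  → value = 0.4700
Under bounded:
  ~p = 1 − 0.67 = 0.33
  r & ~p = max(0, a+b−1) on (0.42, 0.33) = 0.00
  s & p = max(0, a+b−1) on (0.47, 0.67) = 0.14
  (r & ~p) | (s & p) = min(1, a+b) on (0.00, 0.14) = 0.14
  → value = 0.1400
|0.4700 − 0.1400| = 0.330

0.330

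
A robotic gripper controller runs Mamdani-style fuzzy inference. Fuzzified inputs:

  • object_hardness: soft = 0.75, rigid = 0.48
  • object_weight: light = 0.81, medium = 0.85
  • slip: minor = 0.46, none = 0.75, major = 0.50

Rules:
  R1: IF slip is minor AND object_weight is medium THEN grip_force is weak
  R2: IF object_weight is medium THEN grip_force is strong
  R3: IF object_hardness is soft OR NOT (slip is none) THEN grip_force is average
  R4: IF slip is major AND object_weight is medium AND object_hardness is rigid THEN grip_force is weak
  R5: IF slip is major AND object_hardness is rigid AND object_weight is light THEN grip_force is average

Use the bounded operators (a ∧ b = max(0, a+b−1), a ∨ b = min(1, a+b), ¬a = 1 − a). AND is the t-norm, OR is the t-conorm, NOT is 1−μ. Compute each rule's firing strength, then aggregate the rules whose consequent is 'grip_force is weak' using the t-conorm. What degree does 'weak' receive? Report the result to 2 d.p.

R1: minor=0.46, medium=0.85; AND[max(0, a+b−1)] → w = 0.31
R2: medium=0.85 → w = 0.85
R3: soft=0.75, ¬none=1−0.75=0.25; OR[min(1, a+b)] → w = 1.00
R4: major=0.50, medium=0.85, rigid=0.48; AND[max(0, a+b−1)] → w = 0.00
R5: major=0.50, rigid=0.48, light=0.81; AND[max(0, a+b−1)] → w = 0.00
Rules with consequent 'weak': {R1, R4} → strengths 0.31, 0.00
Aggregate via t-conorm [min(1, a+b)]: 0.31

0.31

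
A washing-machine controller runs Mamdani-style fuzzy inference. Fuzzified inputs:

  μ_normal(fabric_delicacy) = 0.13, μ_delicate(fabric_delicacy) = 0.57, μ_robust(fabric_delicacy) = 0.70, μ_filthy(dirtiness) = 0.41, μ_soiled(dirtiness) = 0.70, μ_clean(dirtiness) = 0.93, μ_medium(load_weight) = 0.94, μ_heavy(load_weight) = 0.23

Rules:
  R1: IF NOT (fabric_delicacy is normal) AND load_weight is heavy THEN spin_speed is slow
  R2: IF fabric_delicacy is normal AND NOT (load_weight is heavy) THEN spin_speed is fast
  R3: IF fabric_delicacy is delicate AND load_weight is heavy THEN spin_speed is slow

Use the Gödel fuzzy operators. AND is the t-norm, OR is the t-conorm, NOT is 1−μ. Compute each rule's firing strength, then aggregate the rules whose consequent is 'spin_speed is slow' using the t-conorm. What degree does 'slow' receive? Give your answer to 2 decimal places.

R1: ¬normal=1−0.13=0.87, heavy=0.23; AND[min(a, b)] → w = 0.23
R2: normal=0.13, ¬heavy=1−0.23=0.77; AND[min(a, b)] → w = 0.13
R3: delicate=0.57, heavy=0.23; AND[min(a, b)] → w = 0.23
Rules with consequent 'slow': {R1, R3} → strengths 0.23, 0.23
Aggregate via t-conorm [max(a, b)]: 0.23

0.23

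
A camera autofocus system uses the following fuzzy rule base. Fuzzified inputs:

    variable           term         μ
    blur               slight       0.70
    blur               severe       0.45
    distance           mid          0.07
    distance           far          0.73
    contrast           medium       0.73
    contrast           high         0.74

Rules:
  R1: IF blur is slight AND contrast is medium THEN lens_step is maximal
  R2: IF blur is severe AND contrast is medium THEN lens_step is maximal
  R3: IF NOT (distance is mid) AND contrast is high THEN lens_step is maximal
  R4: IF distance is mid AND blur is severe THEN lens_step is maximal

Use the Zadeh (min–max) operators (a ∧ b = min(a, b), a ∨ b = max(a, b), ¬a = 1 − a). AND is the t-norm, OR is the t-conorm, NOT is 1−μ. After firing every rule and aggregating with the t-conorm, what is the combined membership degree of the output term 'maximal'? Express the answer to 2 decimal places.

R1: slight=0.70, medium=0.73; AND[min(a, b)] → w = 0.70
R2: severe=0.45, medium=0.73; AND[min(a, b)] → w = 0.45
R3: ¬mid=1−0.07=0.93, high=0.74; AND[min(a, b)] → w = 0.74
R4: mid=0.07, severe=0.45; AND[min(a, b)] → w = 0.07
Rules with consequent 'maximal': {R1, R2, R3, R4} → strengths 0.70, 0.45, 0.74, 0.07
Aggregate via t-conorm [max(a, b)]: 0.74

0.74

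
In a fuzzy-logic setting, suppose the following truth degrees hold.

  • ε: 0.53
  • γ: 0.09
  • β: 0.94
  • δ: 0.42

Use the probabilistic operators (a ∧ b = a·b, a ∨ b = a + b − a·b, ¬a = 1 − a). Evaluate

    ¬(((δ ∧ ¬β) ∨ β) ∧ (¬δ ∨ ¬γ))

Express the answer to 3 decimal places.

¬β = 1 − 0.9400 = 0.0600
δ ∧ ¬β = a·b on (0.4200, 0.0600) = 0.0252
(δ ∧ ¬β) ∨ β = a + b − a·b on (0.0252, 0.9400) = 0.9415
¬δ = 1 − 0.4200 = 0.5800
¬γ = 1 − 0.0900 = 0.9100
¬δ ∨ ¬γ = a + b − a·b on (0.5800, 0.9100) = 0.9622
((δ ∧ ¬β) ∨ β) ∧ (¬δ ∨ ¬γ) = a·b on (0.9415, 0.9622) = 0.9059
¬(((δ ∧ ¬β) ∨ β) ∧ (¬δ ∨ ¬γ)) = 1 − 0.9059 = 0.0941

0.094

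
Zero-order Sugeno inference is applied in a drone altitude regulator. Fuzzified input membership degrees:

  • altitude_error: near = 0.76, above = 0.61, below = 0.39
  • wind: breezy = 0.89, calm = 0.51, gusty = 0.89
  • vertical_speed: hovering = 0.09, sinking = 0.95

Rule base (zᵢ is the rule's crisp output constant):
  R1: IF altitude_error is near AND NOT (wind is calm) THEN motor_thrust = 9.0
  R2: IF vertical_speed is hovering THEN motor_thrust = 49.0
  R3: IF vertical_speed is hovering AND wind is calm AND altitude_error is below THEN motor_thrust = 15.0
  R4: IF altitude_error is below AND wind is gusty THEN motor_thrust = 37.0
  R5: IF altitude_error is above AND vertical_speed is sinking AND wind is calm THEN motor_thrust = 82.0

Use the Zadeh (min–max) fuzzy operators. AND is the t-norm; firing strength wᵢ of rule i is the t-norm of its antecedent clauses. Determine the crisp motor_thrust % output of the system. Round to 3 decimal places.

R1 (z=9.0): near=0.76, ¬calm=1−0.51=0.49; AND[min(a, b)] → w = 0.49
R2 (z=49.0): hovering=0.09 → w = 0.09
R3 (z=15.0): hovering=0.09, calm=0.51, below=0.39; AND[min(a, b)] → w = 0.09
R4 (z=37.0): below=0.39, gusty=0.89; AND[min(a, b)] → w = 0.39
R5 (z=82.0): above=0.61, sinking=0.95, calm=0.51; AND[min(a, b)] → w = 0.51
Weighted average = (0.49·9.0 + 0.09·49.0 + 0.09·15.0 + 0.39·37.0 + 0.51·82.0) / (0.49 + 0.09 + 0.09 + 0.39 + 0.51)
  = 66.4200 / 1.5700 = 42.306

42.306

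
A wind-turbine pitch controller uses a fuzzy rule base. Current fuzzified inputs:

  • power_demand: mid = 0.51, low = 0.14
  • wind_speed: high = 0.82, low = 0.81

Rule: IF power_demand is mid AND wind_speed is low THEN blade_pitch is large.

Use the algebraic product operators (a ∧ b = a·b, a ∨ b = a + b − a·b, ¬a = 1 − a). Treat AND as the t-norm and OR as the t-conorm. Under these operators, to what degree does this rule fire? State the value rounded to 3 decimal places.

firing strength: mid=0.51, low=0.81; AND[a·b] → w = 0.4131

0.413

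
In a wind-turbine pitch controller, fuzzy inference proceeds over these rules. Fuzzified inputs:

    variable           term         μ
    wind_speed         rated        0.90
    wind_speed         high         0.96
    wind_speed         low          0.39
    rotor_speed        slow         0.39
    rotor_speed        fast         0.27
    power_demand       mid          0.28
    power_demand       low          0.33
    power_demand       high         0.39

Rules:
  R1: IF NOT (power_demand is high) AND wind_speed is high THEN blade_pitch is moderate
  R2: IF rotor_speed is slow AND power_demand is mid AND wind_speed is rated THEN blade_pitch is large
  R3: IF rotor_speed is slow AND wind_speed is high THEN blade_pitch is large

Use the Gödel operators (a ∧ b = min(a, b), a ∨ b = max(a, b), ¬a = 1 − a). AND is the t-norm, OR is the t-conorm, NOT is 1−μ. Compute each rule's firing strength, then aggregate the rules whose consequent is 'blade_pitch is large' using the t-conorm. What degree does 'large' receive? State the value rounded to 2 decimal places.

R1: ¬high=1−0.39=0.61, high=0.96; AND[min(a, b)] → w = 0.61
R2: slow=0.39, mid=0.28, rated=0.90; AND[min(a, b)] → w = 0.28
R3: slow=0.39, high=0.96; AND[min(a, b)] → w = 0.39
Rules with consequent 'large': {R2, R3} → strengths 0.28, 0.39
Aggregate via t-conorm [max(a, b)]: 0.39

0.39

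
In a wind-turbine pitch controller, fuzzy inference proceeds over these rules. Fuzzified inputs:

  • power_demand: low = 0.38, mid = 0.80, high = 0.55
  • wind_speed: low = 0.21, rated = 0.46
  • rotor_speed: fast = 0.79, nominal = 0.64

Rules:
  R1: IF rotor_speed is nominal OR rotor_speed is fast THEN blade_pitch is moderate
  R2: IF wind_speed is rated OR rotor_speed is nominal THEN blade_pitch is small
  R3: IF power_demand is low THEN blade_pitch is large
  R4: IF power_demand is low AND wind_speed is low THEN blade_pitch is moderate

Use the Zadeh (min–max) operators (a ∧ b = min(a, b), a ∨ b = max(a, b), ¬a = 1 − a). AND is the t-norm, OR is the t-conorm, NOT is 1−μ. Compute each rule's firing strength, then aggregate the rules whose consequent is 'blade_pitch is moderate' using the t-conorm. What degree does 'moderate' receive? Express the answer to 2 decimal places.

R1: nominal=0.64, fast=0.79; OR[max(a, b)] → w = 0.79
R2: rated=0.46, nominal=0.64; OR[max(a, b)] → w = 0.64
R3: low=0.38 → w = 0.38
R4: low=0.38, low=0.21; AND[min(a, b)] → w = 0.21
Rules with consequent 'moderate': {R1, R4} → strengths 0.79, 0.21
Aggregate via t-conorm [max(a, b)]: 0.79

0.79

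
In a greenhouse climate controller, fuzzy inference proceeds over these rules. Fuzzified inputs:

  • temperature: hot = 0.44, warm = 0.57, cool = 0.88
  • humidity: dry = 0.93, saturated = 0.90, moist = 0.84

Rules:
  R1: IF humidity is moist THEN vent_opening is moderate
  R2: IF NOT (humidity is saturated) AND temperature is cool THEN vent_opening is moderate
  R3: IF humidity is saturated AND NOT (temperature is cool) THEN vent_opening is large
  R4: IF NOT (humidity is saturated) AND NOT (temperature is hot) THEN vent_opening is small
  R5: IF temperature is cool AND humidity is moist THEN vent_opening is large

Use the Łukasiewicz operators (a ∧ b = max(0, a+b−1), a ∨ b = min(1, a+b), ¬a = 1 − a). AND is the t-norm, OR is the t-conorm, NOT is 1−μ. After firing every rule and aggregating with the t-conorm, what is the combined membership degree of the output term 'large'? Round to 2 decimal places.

0.74

R1: moist=0.84 → w = 0.84
R2: ¬saturated=1−0.90=0.10, cool=0.88; AND[max(0, a+b−1)] → w = 0.00
R3: saturated=0.90, ¬cool=1−0.88=0.12; AND[max(0, a+b−1)] → w = 0.02
R4: ¬saturated=1−0.90=0.10, ¬hot=1−0.44=0.56; AND[max(0, a+b−1)] → w = 0.00
R5: cool=0.88, moist=0.84; AND[max(0, a+b−1)] → w = 0.72
Rules with consequent 'large': {R3, R5} → strengths 0.02, 0.72
Aggregate via t-conorm [min(1, a+b)]: 0.74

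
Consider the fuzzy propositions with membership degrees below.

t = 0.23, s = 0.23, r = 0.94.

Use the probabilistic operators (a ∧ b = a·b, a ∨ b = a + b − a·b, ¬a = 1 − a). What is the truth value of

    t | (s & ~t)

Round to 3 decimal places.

0.366

~t = 1 − 0.2300 = 0.7700
s & ~t = a·b on (0.2300, 0.7700) = 0.1771
t | (s & ~t) = a + b − a·b on (0.2300, 0.1771) = 0.3664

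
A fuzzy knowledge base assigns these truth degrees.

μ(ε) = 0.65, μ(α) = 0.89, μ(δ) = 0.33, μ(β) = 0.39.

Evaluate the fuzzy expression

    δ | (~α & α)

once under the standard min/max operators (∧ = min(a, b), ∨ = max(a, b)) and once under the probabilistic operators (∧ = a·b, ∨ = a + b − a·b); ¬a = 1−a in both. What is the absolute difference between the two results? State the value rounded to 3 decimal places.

Under standard min/max:
  ~α = 1 − 0.89 = 0.11
  ~α & α = min(a, b) on (0.11, 0.89) = 0.11
  δ | (~α & α) = max(a, b) on (0.33, 0.11) = 0.33
  → value = 0.3300
Under probabilistic:
  ~α = 1 − 0.8900 = 0.1100
  ~α & α = a·b on (0.1100, 0.8900) = 0.0979
  δ | (~α & α) = a + b − a·b on (0.3300, 0.0979) = 0.3956
  → value = 0.3956
|0.3300 − 0.3956| = 0.066

0.066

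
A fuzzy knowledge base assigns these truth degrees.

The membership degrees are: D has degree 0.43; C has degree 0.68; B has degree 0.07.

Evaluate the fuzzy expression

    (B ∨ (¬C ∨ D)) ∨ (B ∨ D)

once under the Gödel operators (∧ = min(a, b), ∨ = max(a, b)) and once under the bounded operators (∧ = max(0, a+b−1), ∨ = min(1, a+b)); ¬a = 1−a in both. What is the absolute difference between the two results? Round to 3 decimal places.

Under Gödel:
  ¬C = 1 − 0.68 = 0.32
  ¬C ∨ D = max(a, b) on (0.32, 0.43) = 0.43
  B ∨ (¬C ∨ D) = max(a, b) on (0.07, 0.43) = 0.43
  B ∨ D = max(a, b) on (0.07, 0.43) = 0.43
  (B ∨ (¬C ∨ D)) ∨ (B ∨ D) = max(a, b) on (0.43, 0.43) = 0.43
  → value = 0.4300
Under bounded:
  ¬C = 1 − 0.68 = 0.32
  ¬C ∨ D = min(1, a+b) on (0.32, 0.43) = 0.75
  B ∨ (¬C ∨ D) = min(1, a+b) on (0.07, 0.75) = 0.82
  B ∨ D = min(1, a+b) on (0.07, 0.43) = 0.50
  (B ∨ (¬C ∨ D)) ∨ (B ∨ D) = min(1, a+b) on (0.82, 0.50) = 1.00
  → value = 1.0000
|0.4300 − 1.0000| = 0.570

0.570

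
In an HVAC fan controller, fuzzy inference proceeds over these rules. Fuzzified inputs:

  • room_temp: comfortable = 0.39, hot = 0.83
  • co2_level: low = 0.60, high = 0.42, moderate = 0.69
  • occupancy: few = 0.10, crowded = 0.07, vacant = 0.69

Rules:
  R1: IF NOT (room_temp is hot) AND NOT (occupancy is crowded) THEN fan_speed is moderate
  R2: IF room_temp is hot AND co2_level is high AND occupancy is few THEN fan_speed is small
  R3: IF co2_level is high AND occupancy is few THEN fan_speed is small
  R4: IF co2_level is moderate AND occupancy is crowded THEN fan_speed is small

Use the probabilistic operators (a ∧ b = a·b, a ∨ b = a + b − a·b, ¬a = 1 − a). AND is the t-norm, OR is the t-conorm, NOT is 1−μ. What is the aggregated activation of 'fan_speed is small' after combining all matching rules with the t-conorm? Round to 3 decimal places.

0.120

R1: ¬hot=1−0.83=0.17, ¬crowded=1−0.07=0.93; AND[a·b] → w = 0.1581
R2: hot=0.83, high=0.42, few=0.10; AND[a·b] → w = 0.0349
R3: high=0.42, few=0.10; AND[a·b] → w = 0.0420
R4: moderate=0.69, crowded=0.07; AND[a·b] → w = 0.0483
Rules with consequent 'small': {R2, R3, R4} → strengths 0.0349, 0.0420, 0.0483
Aggregate via t-conorm [a + b − a·b]: 0.1201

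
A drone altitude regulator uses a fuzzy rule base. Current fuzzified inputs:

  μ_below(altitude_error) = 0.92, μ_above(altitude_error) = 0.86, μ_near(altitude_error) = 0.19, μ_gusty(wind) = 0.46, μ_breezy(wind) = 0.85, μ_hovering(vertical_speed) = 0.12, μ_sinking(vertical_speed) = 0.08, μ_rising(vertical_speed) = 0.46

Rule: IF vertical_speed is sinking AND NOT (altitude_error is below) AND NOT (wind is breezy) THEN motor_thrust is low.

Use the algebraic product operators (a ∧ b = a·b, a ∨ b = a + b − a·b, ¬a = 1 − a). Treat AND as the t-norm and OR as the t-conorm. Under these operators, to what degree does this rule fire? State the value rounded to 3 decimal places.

firing strength: sinking=0.08, ¬below=1−0.92=0.08, ¬breezy=1−0.85=0.15; AND[a·b] → w = 0.0010

0.001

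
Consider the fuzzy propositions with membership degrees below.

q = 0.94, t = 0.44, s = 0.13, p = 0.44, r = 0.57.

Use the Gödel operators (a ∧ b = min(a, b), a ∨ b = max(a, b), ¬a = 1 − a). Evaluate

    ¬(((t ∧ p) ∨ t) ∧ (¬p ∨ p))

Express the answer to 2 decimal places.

t ∧ p = min(a, b) on (0.44, 0.44) = 0.44
(t ∧ p) ∨ t = max(a, b) on (0.44, 0.44) = 0.44
¬p = 1 − 0.44 = 0.56
¬p ∨ p = max(a, b) on (0.56, 0.44) = 0.56
((t ∧ p) ∨ t) ∧ (¬p ∨ p) = min(a, b) on (0.44, 0.56) = 0.44
¬(((t ∧ p) ∨ t) ∧ (¬p ∨ p)) = 1 − 0.44 = 0.56

0.56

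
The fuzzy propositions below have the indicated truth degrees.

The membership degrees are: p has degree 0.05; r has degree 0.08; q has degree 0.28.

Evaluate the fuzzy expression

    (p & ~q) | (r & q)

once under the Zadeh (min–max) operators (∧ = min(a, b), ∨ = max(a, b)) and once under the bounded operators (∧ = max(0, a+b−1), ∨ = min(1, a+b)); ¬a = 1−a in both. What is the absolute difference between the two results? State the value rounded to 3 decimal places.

Under Zadeh (min–max):
  ~q = 1 − 0.28 = 0.72
  p & ~q = min(a, b) on (0.05, 0.72) = 0.05
  r & q = min(a, b) on (0.08, 0.28) = 0.08
  (p & ~q) | (r & q) = max(a, b) on (0.05, 0.08) = 0.08
  → value = 0.0800
Under bounded:
  ~q = 1 − 0.28 = 0.72
  p & ~q = max(0, a+b−1) on (0.05, 0.72) = 0.00
  r & q = max(0, a+b−1) on (0.08, 0.28) = 0.00
  (p & ~q) | (r & q) = min(1, a+b) on (0.00, 0.00) = 0.00
  → value = 0.0000
|0.0800 − 0.0000| = 0.080

0.080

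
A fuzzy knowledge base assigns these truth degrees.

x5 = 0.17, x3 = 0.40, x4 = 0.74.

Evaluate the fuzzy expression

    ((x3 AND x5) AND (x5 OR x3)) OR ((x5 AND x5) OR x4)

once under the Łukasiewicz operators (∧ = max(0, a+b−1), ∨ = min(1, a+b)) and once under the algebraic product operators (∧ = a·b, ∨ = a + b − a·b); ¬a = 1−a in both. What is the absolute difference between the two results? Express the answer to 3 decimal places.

Under Łukasiewicz:
  x3 AND x5 = max(0, a+b−1) on (0.40, 0.17) = 0.00
  x5 OR x3 = min(1, a+b) on (0.17, 0.40) = 0.57
  (x3 AND x5) AND (x5 OR x3) = max(0, a+b−1) on (0.00, 0.57) = 0.00
  x5 AND x5 = max(0, a+b−1) on (0.17, 0.17) = 0.00
  (x5 AND x5) OR x4 = min(1, a+b) on (0.00, 0.74) = 0.74
  ((x3 AND x5) AND (x5 OR x3)) OR ((x5 AND x5) OR x4) = min(1, a+b) on (0.00, 0.74) = 0.74
  → value = 0.7400
Under algebraic product:
  x3 AND x5 = a·b on (0.4000, 0.1700) = 0.0680
  x5 OR x3 = a + b − a·b on (0.1700, 0.4000) = 0.5020
  (x3 AND x5) AND (x5 OR x3) = a·b on (0.0680, 0.5020) = 0.0341
  x5 AND x5 = a·b on (0.1700, 0.1700) = 0.0289
  (x5 AND x5) OR x4 = a + b − a·b on (0.0289, 0.7400) = 0.7475
  ((x3 AND x5) AND (x5 OR x3)) OR ((x5 AND x5) OR x4) = a + b − a·b on (0.0341, 0.7475) = 0.7561
  → value = 0.7561
|0.7400 − 0.7561| = 0.016

0.016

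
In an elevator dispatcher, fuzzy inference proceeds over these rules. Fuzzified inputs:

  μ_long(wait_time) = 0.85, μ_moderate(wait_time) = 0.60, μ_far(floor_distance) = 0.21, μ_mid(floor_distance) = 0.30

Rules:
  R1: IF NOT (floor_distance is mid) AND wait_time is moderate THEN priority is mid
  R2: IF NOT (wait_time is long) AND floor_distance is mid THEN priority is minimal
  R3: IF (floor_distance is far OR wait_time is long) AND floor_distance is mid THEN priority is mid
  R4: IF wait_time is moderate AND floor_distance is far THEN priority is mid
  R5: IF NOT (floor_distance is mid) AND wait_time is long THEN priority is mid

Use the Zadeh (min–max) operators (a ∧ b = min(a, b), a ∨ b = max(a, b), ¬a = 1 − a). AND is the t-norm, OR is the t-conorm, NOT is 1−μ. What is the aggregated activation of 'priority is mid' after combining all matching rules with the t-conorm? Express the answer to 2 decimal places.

R1: ¬mid=1−0.30=0.70, moderate=0.60; AND[min(a, b)] → w = 0.60
R2: ¬long=1−0.85=0.15, mid=0.30; AND[min(a, b)] → w = 0.15
R3: (far=0.21 OR long=0.85) = 0.85; AND[min(a, b)] with mid=0.30 → w = 0.30
R4: moderate=0.60, far=0.21; AND[min(a, b)] → w = 0.21
R5: ¬mid=1−0.30=0.70, long=0.85; AND[min(a, b)] → w = 0.70
Rules with consequent 'mid': {R1, R3, R4, R5} → strengths 0.60, 0.30, 0.21, 0.70
Aggregate via t-conorm [max(a, b)]: 0.70

0.70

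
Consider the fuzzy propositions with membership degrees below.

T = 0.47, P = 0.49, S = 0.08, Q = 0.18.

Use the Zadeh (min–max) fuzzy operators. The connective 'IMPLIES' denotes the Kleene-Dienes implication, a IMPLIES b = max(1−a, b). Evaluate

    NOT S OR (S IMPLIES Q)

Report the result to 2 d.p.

0.92

NOT S = 1 − 0.08 = 0.92
S IMPLIES Q  [Kleene-Dienes: max(1−a, b)] with a=0.08, b=0.18 → 0.92
NOT S OR (S IMPLIES Q) = max(a, b) on (0.92, 0.92) = 0.92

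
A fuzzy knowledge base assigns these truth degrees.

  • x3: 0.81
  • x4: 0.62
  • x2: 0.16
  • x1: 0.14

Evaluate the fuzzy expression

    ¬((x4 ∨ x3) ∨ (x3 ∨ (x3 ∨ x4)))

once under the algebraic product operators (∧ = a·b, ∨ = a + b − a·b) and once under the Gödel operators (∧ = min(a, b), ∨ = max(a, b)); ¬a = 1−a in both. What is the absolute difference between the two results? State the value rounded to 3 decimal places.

Under algebraic product:
  x4 ∨ x3 = a + b − a·b on (0.6200, 0.8100) = 0.9278
  x3 ∨ x4 = a + b − a·b on (0.8100, 0.6200) = 0.9278
  x3 ∨ (x3 ∨ x4) = a + b − a·b on (0.8100, 0.9278) = 0.9863
  (x4 ∨ x3) ∨ (x3 ∨ (x3 ∨ x4)) = a + b − a·b on (0.9278, 0.9863) = 0.9990
  ¬((x4 ∨ x3) ∨ (x3 ∨ (x3 ∨ x4))) = 1 − 0.9990 = 0.0010
  → value = 0.0010
Under Gödel:
  x4 ∨ x3 = max(a, b) on (0.62, 0.81) = 0.81
  x3 ∨ x4 = max(a, b) on (0.81, 0.62) = 0.81
  x3 ∨ (x3 ∨ x4) = max(a, b) on (0.81, 0.81) = 0.81
  (x4 ∨ x3) ∨ (x3 ∨ (x3 ∨ x4)) = max(a, b) on (0.81, 0.81) = 0.81
  ¬((x4 ∨ x3) ∨ (x3 ∨ (x3 ∨ x4))) = 1 − 0.81 = 0.19
  → value = 0.1900
|0.0010 − 0.1900| = 0.189

0.189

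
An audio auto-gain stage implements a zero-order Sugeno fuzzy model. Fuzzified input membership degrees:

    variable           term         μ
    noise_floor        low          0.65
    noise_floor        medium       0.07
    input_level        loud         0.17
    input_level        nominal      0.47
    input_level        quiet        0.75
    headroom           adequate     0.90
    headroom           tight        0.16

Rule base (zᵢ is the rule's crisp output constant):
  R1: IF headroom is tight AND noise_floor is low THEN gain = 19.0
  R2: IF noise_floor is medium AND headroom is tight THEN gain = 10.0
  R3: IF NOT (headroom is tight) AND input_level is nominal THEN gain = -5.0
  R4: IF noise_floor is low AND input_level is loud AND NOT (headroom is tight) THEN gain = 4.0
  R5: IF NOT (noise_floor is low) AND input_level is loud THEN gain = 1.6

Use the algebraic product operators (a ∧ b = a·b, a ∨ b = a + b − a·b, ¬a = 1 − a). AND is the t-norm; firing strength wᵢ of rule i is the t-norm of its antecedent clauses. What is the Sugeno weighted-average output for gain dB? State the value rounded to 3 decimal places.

0.876

R1 (z=19.0): tight=0.16, low=0.65; AND[a·b] → w = 0.1040
R2 (z=10.0): medium=0.07, tight=0.16; AND[a·b] → w = 0.0112
R3 (z=-5.0): ¬tight=1−0.16=0.84, nominal=0.47; AND[a·b] → w = 0.3948
R4 (z=4.0): low=0.65, loud=0.17, ¬tight=1−0.16=0.84; AND[a·b] → w = 0.0928
R5 (z=1.6): ¬low=1−0.65=0.35, loud=0.17; AND[a·b] → w = 0.0595
Weighted average = (0.1040·19.0 + 0.0112·10.0 + 0.3948·-5.0 + 0.0928·4.0 + 0.0595·1.6) / (0.1040 + 0.0112 + 0.3948 + 0.0928 + 0.0595)
  = 0.5805 / 0.6623 = 0.876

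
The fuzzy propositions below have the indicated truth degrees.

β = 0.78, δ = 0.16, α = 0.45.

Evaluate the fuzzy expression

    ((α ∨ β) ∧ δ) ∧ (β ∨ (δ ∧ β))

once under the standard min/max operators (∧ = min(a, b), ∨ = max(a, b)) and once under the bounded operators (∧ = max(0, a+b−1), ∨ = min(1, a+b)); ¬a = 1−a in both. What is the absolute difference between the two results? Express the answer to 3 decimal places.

0.160

Under standard min/max:
  α ∨ β = max(a, b) on (0.45, 0.78) = 0.78
  (α ∨ β) ∧ δ = min(a, b) on (0.78, 0.16) = 0.16
  δ ∧ β = min(a, b) on (0.16, 0.78) = 0.16
  β ∨ (δ ∧ β) = max(a, b) on (0.78, 0.16) = 0.78
  ((α ∨ β) ∧ δ) ∧ (β ∨ (δ ∧ β)) = min(a, b) on (0.16, 0.78) = 0.16
  → value = 0.1600
Under bounded:
  α ∨ β = min(1, a+b) on (0.45, 0.78) = 1.00
  (α ∨ β) ∧ δ = max(0, a+b−1) on (1.00, 0.16) = 0.16
  δ ∧ β = max(0, a+b−1) on (0.16, 0.78) = 0.00
  β ∨ (δ ∧ β) = min(1, a+b) on (0.78, 0.00) = 0.78
  ((α ∨ β) ∧ δ) ∧ (β ∨ (δ ∧ β)) = max(0, a+b−1) on (0.16, 0.78) = 0.00
  → value = 0.0000
|0.1600 − 0.0000| = 0.160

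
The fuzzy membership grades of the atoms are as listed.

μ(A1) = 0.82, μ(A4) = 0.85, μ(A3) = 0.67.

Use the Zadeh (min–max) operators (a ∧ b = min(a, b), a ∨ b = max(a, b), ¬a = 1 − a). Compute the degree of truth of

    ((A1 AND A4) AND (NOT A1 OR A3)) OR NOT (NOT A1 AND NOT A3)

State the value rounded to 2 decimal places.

A1 AND A4 = min(a, b) on (0.82, 0.85) = 0.82
NOT A1 = 1 − 0.82 = 0.18
NOT A1 OR A3 = max(a, b) on (0.18, 0.67) = 0.67
(A1 AND A4) AND (NOT A1 OR A3) = min(a, b) on (0.82, 0.67) = 0.67
NOT A1 = 1 − 0.82 = 0.18
NOT A3 = 1 − 0.67 = 0.33
NOT A1 AND NOT A3 = min(a, b) on (0.18, 0.33) = 0.18
NOT (NOT A1 AND NOT A3) = 1 − 0.18 = 0.82
((A1 AND A4) AND (NOT A1 OR A3)) OR NOT (NOT A1 AND NOT A3) = max(a, b) on (0.67, 0.82) = 0.82

0.82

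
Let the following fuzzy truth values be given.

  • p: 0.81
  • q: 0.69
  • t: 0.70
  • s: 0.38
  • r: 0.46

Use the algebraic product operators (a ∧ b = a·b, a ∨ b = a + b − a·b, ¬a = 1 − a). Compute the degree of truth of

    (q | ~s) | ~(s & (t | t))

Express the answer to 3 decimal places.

~s = 1 − 0.3800 = 0.6200
q | ~s = a + b − a·b on (0.6900, 0.6200) = 0.8822
t | t = a + b − a·b on (0.7000, 0.7000) = 0.9100
s & (t | t) = a·b on (0.3800, 0.9100) = 0.3458
~(s & (t | t)) = 1 − 0.3458 = 0.6542
(q | ~s) | ~(s & (t | t)) = a + b − a·b on (0.8822, 0.6542) = 0.9593

0.959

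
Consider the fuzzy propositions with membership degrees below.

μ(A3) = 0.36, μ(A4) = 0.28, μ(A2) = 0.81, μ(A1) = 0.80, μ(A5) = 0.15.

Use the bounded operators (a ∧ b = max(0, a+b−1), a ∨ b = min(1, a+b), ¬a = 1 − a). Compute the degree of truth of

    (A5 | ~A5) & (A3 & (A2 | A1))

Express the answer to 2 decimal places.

0.36

~A5 = 1 − 0.15 = 0.85
A5 | ~A5 = min(1, a+b) on (0.15, 0.85) = 1.00
A2 | A1 = min(1, a+b) on (0.81, 0.80) = 1.00
A3 & (A2 | A1) = max(0, a+b−1) on (0.36, 1.00) = 0.36
(A5 | ~A5) & (A3 & (A2 | A1)) = max(0, a+b−1) on (1.00, 0.36) = 0.36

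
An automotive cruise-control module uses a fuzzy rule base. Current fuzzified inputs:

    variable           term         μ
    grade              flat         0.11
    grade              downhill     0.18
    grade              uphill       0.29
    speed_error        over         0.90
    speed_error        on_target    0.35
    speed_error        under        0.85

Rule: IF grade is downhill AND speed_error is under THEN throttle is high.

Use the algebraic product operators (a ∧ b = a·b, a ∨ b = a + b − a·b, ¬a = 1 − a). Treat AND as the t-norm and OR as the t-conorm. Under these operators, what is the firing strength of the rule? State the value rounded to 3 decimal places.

firing strength: downhill=0.18, under=0.85; AND[a·b] → w = 0.1530

0.153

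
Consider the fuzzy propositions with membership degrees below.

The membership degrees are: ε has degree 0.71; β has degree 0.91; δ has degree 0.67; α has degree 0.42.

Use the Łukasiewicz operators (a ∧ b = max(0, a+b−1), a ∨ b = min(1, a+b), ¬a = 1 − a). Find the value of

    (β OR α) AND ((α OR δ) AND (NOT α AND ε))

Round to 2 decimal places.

0.29

β OR α = min(1, a+b) on (0.91, 0.42) = 1.00
α OR δ = min(1, a+b) on (0.42, 0.67) = 1.00
NOT α = 1 − 0.42 = 0.58
NOT α AND ε = max(0, a+b−1) on (0.58, 0.71) = 0.29
(α OR δ) AND (NOT α AND ε) = max(0, a+b−1) on (1.00, 0.29) = 0.29
(β OR α) AND ((α OR δ) AND (NOT α AND ε)) = max(0, a+b−1) on (1.00, 0.29) = 0.29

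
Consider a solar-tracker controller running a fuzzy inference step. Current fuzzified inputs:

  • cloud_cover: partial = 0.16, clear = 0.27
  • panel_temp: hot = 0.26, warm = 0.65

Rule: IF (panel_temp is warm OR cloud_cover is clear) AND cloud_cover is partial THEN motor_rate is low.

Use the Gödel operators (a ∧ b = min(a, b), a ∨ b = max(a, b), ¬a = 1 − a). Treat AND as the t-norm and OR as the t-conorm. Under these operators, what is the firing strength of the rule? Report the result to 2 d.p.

firing strength: (warm=0.65 OR clear=0.27) = 0.65; AND[min(a, b)] with partial=0.16 → w = 0.16

0.16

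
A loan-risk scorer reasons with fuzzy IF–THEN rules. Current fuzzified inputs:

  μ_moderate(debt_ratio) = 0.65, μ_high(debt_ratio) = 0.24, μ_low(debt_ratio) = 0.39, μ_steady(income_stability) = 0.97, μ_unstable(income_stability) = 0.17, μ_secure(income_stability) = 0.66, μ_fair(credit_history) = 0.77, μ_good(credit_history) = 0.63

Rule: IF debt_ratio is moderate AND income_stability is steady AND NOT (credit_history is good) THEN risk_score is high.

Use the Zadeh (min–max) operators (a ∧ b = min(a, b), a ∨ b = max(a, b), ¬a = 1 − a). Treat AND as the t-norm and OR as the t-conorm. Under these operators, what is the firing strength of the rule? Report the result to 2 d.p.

0.37

firing strength: moderate=0.65, steady=0.97, ¬good=1−0.63=0.37; AND[min(a, b)] → w = 0.37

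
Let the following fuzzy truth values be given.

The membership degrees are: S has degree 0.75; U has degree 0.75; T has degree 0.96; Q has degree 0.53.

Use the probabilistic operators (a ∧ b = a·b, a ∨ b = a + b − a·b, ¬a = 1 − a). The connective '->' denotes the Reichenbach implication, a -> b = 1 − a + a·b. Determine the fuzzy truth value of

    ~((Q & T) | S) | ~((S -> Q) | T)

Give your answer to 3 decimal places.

0.135

Q & T = a·b on (0.5300, 0.9600) = 0.5088
(Q & T) | S = a + b − a·b on (0.5088, 0.7500) = 0.8772
~((Q & T) | S) = 1 − 0.8772 = 0.1228
S -> Q  [Reichenbach: 1 − a + a·b] with a=0.7500, b=0.5300 → 0.6475
(S -> Q) | T = a + b − a·b on (0.6475, 0.9600) = 0.9859
~((S -> Q) | T) = 1 − 0.9859 = 0.0141
~((Q & T) | S) | ~((S -> Q) | T) = a + b − a·b on (0.1228, 0.0141) = 0.1352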